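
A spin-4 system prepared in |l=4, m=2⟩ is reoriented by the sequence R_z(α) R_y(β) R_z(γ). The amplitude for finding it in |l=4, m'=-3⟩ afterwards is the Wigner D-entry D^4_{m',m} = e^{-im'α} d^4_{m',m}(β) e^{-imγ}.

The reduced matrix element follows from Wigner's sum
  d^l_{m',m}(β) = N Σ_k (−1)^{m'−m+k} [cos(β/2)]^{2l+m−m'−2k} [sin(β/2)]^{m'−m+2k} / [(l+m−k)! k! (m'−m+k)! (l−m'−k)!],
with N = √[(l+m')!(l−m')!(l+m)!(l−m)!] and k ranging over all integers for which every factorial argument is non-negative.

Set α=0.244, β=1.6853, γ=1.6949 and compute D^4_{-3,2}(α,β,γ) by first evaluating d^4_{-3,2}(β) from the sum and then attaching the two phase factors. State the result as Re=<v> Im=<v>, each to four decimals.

Re=-0.3940 Im=-0.2070

D^4_{-3,2}(0.244,1.6853,1.6949) = e^{-i·-3·0.244}·d^4_{-3,2}(1.6853)·e^{-i·2·1.6949}. Compute d first:
c=cos(1.6853/2)=0.665487, s=sin(1.6853/2)=0.746409; N=√[1·5040·720·2]=2693.993318
Admissible k: 5..6 (factorial args all ≥0)
  k=5: (−1)^0·2693.9933/(240)·0.6655^3·0.7464^5 = +0.766460
  k=6: (−1)^1·2693.9933/(720)·0.6655^1·0.7464^7 = -0.321398
d^4_{-3,2}(1.6853) = +0.766460 -0.321398 = +0.445062
Attach z-rotation phases: D = e^{-i(-3)(0.244)}·(+0.445062)·e^{-i(2)(1.6949)} = -0.393986-0.207016i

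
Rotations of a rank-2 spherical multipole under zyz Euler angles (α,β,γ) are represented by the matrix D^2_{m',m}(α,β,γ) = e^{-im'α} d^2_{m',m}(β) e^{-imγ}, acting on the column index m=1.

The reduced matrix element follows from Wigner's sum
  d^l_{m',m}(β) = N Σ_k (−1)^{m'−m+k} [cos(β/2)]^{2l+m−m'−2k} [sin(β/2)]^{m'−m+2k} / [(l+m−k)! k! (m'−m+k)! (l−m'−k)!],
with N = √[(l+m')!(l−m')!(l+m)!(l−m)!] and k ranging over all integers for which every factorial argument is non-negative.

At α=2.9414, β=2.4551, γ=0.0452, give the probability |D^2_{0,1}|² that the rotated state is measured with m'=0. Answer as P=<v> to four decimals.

First d^2_{0,1}(β=2.4551), then the phase factors e^{-i(0)α} and e^{-i(1)γ}:
With c≡cos(β/2)=0.336546 and s≡sin(β/2)=0.941667, N=[2·2·6·1]^{1/2}=4.898979
k: max(0,(1)−(0))=1 … min(2+(1),2−(0))=2
  k=1: (−1)^0·4.8990/(2)·0.3365^3·0.9417^1 = +0.087924
  k=2: (−1)^1·4.8990/(2)·0.3365^1·0.9417^3 = -0.688354
d^2_{0,1}(2.4551) = +0.087924 -0.688354 = -0.600431
|D^2_{0,1}|² = |d^2_{0,1}(β)|² = (-0.600431)² = 0.360517 (the z-rotation phases have unit modulus)

P=0.3605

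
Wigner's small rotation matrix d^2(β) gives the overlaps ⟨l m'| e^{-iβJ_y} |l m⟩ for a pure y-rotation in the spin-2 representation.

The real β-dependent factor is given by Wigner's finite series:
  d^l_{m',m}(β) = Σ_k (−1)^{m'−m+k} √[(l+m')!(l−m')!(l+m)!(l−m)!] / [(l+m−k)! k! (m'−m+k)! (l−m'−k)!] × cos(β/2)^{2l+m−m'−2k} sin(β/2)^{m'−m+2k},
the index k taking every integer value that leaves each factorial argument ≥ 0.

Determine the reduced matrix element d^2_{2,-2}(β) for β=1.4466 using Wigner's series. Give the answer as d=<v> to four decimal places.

d=0.1919

d^2_{2,-2}(β=1.4466) via Wigner's sum:
c=cos(1.4466/2)=0.749626, s=sin(1.4466/2)=0.661862; N=√[24·1·1·24]=24.000000
The bounds max(0,m−m')=0 and min(l+m,l−m')=0 give 1 term
  k=0: (−1)^4·24.0000/(24)·0.7496^0·0.6619^4 = +0.191898
d^2_{2,-2}(1.4466) = +0.191898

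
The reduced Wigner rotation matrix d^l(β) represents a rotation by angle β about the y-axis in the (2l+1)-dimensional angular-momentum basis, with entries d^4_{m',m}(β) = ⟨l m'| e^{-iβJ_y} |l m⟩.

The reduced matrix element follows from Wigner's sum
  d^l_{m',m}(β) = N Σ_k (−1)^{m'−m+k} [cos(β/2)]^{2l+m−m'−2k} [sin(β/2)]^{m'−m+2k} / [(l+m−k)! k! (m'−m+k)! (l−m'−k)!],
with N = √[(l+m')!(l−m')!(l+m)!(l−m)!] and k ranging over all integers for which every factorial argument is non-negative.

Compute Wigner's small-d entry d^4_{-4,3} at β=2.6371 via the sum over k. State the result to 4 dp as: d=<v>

d^4_{-4,3}(β=2.6371) via Wigner's sum:
With c≡cos(β/2)=0.249580 and s≡sin(β/2)=0.968354, N=[1·40320·5040·1]^{1/2}=14255.272709
The bounds max(0,m−m')=7 and min(l+m,l−m')=7 give 1 term
  k=7: (−1)^0·14255.2727/(5040)·0.2496^1·0.9684^7 = +0.563630
d^4_{-4,3}(2.6371) = +0.563630

d=0.5636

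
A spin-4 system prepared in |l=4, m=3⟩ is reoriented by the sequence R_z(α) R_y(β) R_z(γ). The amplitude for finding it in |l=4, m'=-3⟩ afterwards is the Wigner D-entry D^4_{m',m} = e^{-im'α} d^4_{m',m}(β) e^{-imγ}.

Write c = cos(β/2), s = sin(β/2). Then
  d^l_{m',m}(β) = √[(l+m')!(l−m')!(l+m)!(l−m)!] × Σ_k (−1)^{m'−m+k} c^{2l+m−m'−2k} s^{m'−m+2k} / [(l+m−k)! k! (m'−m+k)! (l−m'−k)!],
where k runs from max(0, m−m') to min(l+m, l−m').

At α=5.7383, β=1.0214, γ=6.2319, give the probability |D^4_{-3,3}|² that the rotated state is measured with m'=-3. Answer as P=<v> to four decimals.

P=0.0048

First d^4_{-3,3}(β=1.0214), then the phase factors e^{-i(-3)α} and e^{-i(3)γ}:
c=cos(1.0214/2)=0.872403, s=sin(1.0214/2)=0.488788; N=√[1·5040·5040·1]=5040.000000
k: max(0,(3)−(-3))=6 … min(4+(3),4−(-3))=7
  k=6: (−1)^0·5040.0000/(720)·0.8724^2·0.4888^6 = +0.072653
  k=7: (−1)^1·5040.0000/(5040)·0.8724^0·0.4888^8 = -0.003258
d^4_{-3,3}(1.0214) = +0.072653 -0.003258 = +0.069395
|D^4_{-3,3}|² = |d^4_{-3,3}(β)|² = (+0.069395)² = 0.004816 (the z-rotation phases have unit modulus)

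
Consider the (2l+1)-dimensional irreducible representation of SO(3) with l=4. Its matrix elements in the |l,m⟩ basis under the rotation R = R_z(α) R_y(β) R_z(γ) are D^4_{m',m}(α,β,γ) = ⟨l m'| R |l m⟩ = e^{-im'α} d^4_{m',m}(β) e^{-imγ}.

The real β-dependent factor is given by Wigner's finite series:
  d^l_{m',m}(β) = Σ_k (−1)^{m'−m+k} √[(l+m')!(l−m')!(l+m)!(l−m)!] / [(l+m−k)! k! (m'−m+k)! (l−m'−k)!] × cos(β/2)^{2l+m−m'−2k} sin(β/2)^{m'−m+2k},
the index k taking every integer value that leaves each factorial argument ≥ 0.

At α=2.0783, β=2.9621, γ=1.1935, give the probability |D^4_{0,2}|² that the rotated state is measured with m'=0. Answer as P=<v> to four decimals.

D^4_{0,2}(2.0783,2.9621,1.1935) = e^{-i·0·2.0783}·d^4_{0,2}(2.9621)·e^{-i·2·1.1935}. Compute d first:
Half-angle: c=0.089626, s=0.995976. N=√(24·24·720·2)=910.735966
k∈{2,3,4} keeps every argument non-negative
  k=2: (−1)^0·910.7360/(96)·0.0896^6·0.9960^2 = +0.000005
  k=3: (−1)^1·910.7360/(36)·0.0896^4·0.9960^4 = -0.001606
  k=4: (−1)^2·910.7360/(96)·0.0896^2·0.9960^6 = +0.074384
d^4_{0,2}(2.9621) = +0.000005 -0.001606 +0.074384 = +0.072783
|D^4_{0,2}|² = |d^4_{0,2}(β)|² = (+0.072783)² = 0.005297 (the z-rotation phases have unit modulus)

P=0.0053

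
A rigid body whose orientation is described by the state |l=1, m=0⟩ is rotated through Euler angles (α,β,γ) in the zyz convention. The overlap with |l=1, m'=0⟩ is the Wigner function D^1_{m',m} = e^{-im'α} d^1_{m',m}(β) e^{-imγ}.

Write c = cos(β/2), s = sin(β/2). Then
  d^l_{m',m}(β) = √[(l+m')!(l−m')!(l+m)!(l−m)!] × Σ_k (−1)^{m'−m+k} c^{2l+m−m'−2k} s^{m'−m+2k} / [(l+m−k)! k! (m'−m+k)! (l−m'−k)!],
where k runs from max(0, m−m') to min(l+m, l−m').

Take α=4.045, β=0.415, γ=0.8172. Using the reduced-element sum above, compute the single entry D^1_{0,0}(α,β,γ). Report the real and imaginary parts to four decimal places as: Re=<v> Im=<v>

Re=0.9151 Im=0.0000

D^1_{0,0}(4.045,0.415,0.8172) = e^{-i·0·4.045}·d^1_{0,0}(0.415)·e^{-i·0·0.8172}. Compute d first:
With c≡cos(β/2)=0.978549 and s≡sin(β/2)=0.206014, N=[1·1·1·1]^{1/2}=1.000000
k∈{0,1} keeps every argument non-negative
  k=0: (−1)^0·1.0000/(1)·0.9785^2·0.2060^0 = +0.957558
  k=1: (−1)^1·1.0000/(1)·0.9785^0·0.2060^2 = -0.042442
d^1_{0,0}(0.415) = +0.957558 -0.042442 = +0.915116
D = (+1.000000+0.000000i)·(+0.915116)·(+1.000000+0.000000i) = +0.915116+0.000000i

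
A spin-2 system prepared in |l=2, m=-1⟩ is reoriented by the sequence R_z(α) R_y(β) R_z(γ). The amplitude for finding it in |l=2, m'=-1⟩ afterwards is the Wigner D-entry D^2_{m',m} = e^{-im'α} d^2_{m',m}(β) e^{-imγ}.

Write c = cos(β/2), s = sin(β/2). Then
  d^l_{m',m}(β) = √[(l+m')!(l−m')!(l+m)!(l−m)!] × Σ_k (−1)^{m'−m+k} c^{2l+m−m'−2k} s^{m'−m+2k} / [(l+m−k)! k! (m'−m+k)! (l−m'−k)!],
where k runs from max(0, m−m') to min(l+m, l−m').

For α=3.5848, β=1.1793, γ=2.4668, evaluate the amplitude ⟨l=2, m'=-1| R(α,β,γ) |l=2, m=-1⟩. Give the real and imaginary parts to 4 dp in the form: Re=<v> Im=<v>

Re=-0.1592 Im=0.0376

Split into d^2_{-1,-1}(β=1.1793) × two z-phases.
Half-angle: c=0.831135, s=0.556070. N=√(1·6·1·6)=6.000000
k∈{0,1} keeps every argument non-negative
  k=0: (−1)^0·6.0000/(6)·0.8311^4·0.5561^0 = +0.477185
  k=1: (−1)^1·6.0000/(2)·0.8311^2·0.5561^2 = -0.640802
d^2_{-1,-1}(1.1793) = +0.477185 -0.640802 = -0.163617
Attach z-rotation phases: D = e^{-i(-1)(3.5848)}·(-0.163617)·e^{-i(-1)(2.4668)} = -0.159249+0.037553i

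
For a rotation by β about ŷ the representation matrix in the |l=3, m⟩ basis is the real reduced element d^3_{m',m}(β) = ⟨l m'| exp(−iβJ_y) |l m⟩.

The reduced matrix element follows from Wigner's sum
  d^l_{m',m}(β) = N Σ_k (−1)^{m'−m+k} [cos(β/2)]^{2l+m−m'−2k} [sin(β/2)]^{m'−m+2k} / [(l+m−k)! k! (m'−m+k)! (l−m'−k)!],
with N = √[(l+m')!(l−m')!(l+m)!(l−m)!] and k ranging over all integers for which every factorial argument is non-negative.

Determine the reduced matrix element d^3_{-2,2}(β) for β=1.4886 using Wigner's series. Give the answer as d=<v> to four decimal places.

d^3_{-2,2}(β=1.4886) via Wigner's sum:
With c≡cos(β/2)=0.735562 and s≡sin(β/2)=0.677457, N=[1·120·120·1]^{1/2}=120.000000
k∈{4,5} keeps every argument non-negative
  k=4: (−1)^0·120.0000/(24)·0.7356^2·0.6775^4 = +0.569818
  k=5: (−1)^1·120.0000/(120)·0.7356^0·0.6775^6 = -0.096670
d^3_{-2,2}(1.4886) = +0.569818 -0.096670 = +0.473148

d=0.4731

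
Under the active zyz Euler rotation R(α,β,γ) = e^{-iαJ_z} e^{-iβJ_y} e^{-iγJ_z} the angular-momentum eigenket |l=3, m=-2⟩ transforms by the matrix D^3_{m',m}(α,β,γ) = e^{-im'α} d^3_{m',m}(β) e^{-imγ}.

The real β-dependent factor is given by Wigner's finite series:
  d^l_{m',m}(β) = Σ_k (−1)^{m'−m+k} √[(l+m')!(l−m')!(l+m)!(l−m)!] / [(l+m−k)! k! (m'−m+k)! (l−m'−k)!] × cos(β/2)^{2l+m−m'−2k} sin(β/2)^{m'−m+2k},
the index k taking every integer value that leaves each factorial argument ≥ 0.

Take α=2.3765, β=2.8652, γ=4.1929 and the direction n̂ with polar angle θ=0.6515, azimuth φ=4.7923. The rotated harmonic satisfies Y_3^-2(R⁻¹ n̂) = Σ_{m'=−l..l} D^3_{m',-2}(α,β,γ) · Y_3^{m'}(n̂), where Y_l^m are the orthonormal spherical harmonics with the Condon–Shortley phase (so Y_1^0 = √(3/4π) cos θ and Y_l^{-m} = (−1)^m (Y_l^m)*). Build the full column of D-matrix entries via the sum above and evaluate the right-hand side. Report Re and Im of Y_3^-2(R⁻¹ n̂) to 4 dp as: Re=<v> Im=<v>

Need the full column D^3_{m',-2} for m'=−3..3 at α=2.3765, β=2.8652, γ=4.1929.
cos(β/2)=0.137757, sin(β/2)=0.990466
d^3_{-3,-2}: single k=1 term ⇒ +0.000120;  D = -0.000118+0.000023i
d^3_{-2,-2}: k∈[0..1] ⇒ +0.000007 -0.001766 = -0.001760;  D = -0.001479-0.000953i
d^3_{-1,-2}: k∈[0..1] ⇒ -0.000155 +0.016065 = +0.015910;  D = -0.003678-0.015479i
d^3_{0,-2}: k∈[0..1] ⇒ +0.001935 -0.100034 = -0.098098;  D = +0.049746-0.084550i
d^3_{1,-2}: k∈[0..1] ⇒ -0.016065 +0.415252 = +0.399186;  D = +0.384308-0.107969i
d^3_{2,-2}: k∈[0..1] ⇒ +0.091318 -0.944143 = -0.852825;  D = +0.751990+0.402270i
d^3_{3,-2}: single k=0 term ⇒ -0.321652;  D = -0.099499-0.305876i
Y_3^{m'}(θ=0.6515,φ=4.7923) and Σ D·Y over m':
  (-0.0001+0.0000i)·(-0.0221-0.0904i)  (-0.0015-0.0010i)·(-0.2950+0.0476i)  (-0.0037-0.0155i)·(+0.0338+0.4222i)  (+0.0497-0.0845i)·(+0.0479+0.0000i)  (+0.3843-0.1080i)·(-0.0338+0.4222i)  (+0.7520+0.4023i)·(-0.2950-0.0476i)  (-0.0995-0.3059i)·(+0.0221-0.0904i)
Y_3^-2(R⁻¹ n̂) = -0.190672+0.007818i

Re=-0.1907 Im=0.0078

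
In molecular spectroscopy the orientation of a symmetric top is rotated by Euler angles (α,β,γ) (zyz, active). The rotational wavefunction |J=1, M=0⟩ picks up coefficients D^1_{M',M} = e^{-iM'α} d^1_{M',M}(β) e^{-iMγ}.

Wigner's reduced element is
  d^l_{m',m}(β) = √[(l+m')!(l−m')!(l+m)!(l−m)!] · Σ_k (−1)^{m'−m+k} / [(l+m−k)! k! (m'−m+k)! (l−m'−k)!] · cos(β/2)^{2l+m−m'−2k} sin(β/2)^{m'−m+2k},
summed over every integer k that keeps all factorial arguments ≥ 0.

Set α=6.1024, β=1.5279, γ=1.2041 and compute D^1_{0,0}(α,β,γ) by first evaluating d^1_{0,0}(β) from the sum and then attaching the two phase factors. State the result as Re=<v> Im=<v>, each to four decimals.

Split into d^1_{0,0}(β=1.5279) × two z-phases.
c=cos(1.5279/2)=0.722109, s=sin(1.5279/2)=0.691779; N=√[1·1·1·1]=1.000000
k∈{0,1} keeps every argument non-negative
  k=0: (−1)^0·1.0000/(1)·0.7221^2·0.6918^0 = +0.521442
  k=1: (−1)^1·1.0000/(1)·0.7221^0·0.6918^2 = -0.478558
d^1_{0,0}(1.5279) = +0.521442 -0.478558 = +0.042883
D = (+1.000000+0.000000i)·(+0.042883)·(+1.000000+0.000000i) = +0.042883+0.000000i

Re=0.0429 Im=0.0000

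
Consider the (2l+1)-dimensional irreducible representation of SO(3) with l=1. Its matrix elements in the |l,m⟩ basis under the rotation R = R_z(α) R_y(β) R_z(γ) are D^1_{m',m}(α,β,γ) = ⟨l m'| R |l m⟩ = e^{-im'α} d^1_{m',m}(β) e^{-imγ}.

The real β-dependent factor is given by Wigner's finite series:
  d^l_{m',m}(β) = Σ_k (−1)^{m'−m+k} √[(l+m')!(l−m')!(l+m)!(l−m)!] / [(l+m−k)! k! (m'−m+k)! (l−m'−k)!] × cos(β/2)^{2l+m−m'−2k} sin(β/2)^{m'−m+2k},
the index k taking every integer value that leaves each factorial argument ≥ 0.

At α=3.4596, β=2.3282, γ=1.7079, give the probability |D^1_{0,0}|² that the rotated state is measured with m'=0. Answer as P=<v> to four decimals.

Split into d^1_{0,0}(β=2.3282) × two z-phases.
c=cos(2.3282/2)=0.395577, s=sin(2.3282/2)=0.918433; N=√[1·1·1·1]=1.000000
Admissible k: 0..1 (factorial args all ≥0)
  k=0: (−1)^0·1.0000/(1)·0.3956^2·0.9184^0 = +0.156481
  k=1: (−1)^1·1.0000/(1)·0.3956^0·0.9184^2 = -0.843519
d^1_{0,0}(2.3282) = +0.156481 -0.843519 = -0.687037
|D^1_{0,0}|² = |d^1_{0,0}(β)|² = (-0.687037)² = 0.472020 (the z-rotation phases have unit modulus)

P=0.4720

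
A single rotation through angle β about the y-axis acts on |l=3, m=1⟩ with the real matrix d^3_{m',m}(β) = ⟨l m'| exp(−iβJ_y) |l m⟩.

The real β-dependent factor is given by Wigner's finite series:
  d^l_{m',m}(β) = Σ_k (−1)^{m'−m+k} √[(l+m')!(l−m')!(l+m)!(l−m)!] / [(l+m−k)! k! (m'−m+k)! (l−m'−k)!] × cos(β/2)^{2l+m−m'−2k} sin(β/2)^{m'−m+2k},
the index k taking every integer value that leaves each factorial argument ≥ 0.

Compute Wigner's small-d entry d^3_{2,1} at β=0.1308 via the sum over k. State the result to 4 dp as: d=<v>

d^3_{2,1}(β=0.1308) via Wigner's sum:
Half-angle: c=0.997862, s=0.065353. N=√(120·1·24·2)=75.894664
k: max(0,(1)−(2))=0 … min(3+(1),3−(2))=1
  k=0: (−1)^1·75.8947/(24)·0.9979^5·0.0654^1 = -0.204466
  k=1: (−1)^2·75.8947/(12)·0.9979^3·0.0654^3 = +0.001754
d^3_{2,1}(0.1308) = -0.204466 +0.001754 = -0.202712

d=-0.2027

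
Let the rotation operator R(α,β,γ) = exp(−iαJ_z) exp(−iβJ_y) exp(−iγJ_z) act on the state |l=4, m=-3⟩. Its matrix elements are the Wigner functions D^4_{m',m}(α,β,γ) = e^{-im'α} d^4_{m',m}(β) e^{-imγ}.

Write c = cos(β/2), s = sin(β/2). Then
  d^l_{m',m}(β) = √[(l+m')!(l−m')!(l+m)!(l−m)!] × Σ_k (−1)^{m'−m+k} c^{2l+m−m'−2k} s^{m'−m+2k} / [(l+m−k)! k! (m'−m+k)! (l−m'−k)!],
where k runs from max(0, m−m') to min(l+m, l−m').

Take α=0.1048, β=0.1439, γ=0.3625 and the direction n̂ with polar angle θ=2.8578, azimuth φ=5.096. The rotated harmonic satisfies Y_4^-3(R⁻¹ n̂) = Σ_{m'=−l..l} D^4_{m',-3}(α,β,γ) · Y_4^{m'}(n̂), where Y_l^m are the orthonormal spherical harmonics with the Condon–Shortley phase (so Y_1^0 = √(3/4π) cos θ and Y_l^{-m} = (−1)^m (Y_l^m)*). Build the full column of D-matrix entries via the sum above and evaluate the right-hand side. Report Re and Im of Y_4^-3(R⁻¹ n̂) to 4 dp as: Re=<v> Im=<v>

Need the full column D^4_{m',-3} for m'=−4..4 at α=0.1048, β=0.1439, γ=0.3625.
cos(β/2)=0.997413, sin(β/2)=0.071888
d^4_{-4,-3}: single k=1 term ⇒ +0.199676;  D = +0.012790+0.199266i
d^4_{-3,-3}: k∈[0..1] ⇒ +0.979488 -0.035617 = +0.943871;  D = +0.158660+0.930441i
d^4_{-2,-3}: k∈[0..1] ⇒ -0.264146 +0.004116 = -0.260030;  D = -0.070284-0.250351i
d^4_{-1,-3}: k∈[0..1] ⇒ +0.040386 -0.000350 = +0.040036;  D = +0.014794+0.037203i
d^4_{0,-3}: k∈[0..1] ⇒ -0.004339 +0.000023 = -0.004317;  D = -0.002006-0.003822i
d^4_{1,-3}: k∈[0..1] ⇒ +0.000350 -0.000001 = +0.000349;  D = +0.000193+0.000290i
d^4_{2,-3}: k∈[0..1] ⇒ -0.000021 +0.000000 = -0.000021;  D = -0.000014-0.000016i
d^4_{3,-3}: k∈[0..1] ⇒ +0.000001 -0.000000 = +0.000001;  D = +0.000001+0.000001i
d^4_{4,-3}: single k=0 term ⇒ -0.000000;  D = -0.000000-0.000000i
Y_4^{m'}(θ=2.8578,φ=5.096) and Σ D·Y over m':
  (+0.0128+0.1993i)·(+0.0001-0.0027i)  (+0.1587+0.9304i)·(+0.0241+0.0108i)  (-0.0703-0.2504i)·(-0.1029+0.0992i)  (+0.0148+0.0372i)·(-0.1643-0.4070i)  (-0.0020-0.0038i)·(+0.5373+0.0000i)  (+0.0002+0.0003i)·(+0.1643-0.4070i)  (-0.0000-0.0000i)·(-0.1029-0.0992i)  (+0.0000+0.0000i)·(-0.0241+0.0108i)  (-0.0000-0.0000i)·(+0.0001+0.0027i)
Y_4^-3(R⁻¹ n̂) = +0.038217+0.028677i

Re=0.0382 Im=0.0287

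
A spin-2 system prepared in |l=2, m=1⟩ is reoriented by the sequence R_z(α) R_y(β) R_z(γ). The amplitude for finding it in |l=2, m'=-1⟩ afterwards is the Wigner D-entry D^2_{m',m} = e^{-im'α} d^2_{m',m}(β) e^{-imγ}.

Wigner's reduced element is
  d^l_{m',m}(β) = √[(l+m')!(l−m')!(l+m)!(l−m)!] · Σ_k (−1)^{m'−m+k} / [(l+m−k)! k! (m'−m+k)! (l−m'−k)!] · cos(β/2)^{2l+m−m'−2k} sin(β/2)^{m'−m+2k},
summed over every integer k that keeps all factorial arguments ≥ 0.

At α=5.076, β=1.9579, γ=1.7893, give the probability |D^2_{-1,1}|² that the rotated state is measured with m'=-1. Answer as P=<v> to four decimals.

P=0.0285

First d^2_{-1,1}(β=1.9579), then the phase factors e^{-i(-1)α} and e^{-i(1)γ}:
With c≡cos(β/2)=0.557894 and s≡sin(β/2)=0.829912, N=[1·6·6·1]^{1/2}=6.000000
k∈{2,3} keeps every argument non-negative
  k=2: (−1)^0·6.0000/(2)·0.5579^2·0.8299^2 = +0.643116
  k=3: (−1)^1·6.0000/(6)·0.5579^0·0.8299^4 = -0.474382
d^2_{-1,1}(1.9579) = +0.643116 -0.474382 = +0.168734
|D^2_{-1,1}|² = |d^2_{-1,1}(β)|² = (+0.168734)² = 0.028471 (the z-rotation phases have unit modulus)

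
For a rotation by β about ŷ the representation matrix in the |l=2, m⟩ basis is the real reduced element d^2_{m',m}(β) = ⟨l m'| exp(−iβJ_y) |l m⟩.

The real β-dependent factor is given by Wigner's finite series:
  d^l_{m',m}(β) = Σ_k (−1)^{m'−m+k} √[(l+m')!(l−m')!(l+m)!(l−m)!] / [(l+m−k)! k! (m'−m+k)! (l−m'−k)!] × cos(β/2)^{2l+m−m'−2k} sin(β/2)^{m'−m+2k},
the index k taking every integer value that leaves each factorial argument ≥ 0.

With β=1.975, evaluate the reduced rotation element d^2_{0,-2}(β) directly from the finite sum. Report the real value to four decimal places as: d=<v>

d=0.5177

d^2_{0,-2}(β=1.975) via Wigner's sum:
With c≡cos(β/2)=0.550778 and s≡sin(β/2)=0.834652, N=[2·2·1·24]^{1/2}=9.797959
The bounds max(0,m−m')=0 and min(l+m,l−m')=0 give 1 term
  k=0: (−1)^2·9.7980/(4)·0.5508^2·0.8347^2 = +0.517654
d^2_{0,-2}(1.975) = +0.517654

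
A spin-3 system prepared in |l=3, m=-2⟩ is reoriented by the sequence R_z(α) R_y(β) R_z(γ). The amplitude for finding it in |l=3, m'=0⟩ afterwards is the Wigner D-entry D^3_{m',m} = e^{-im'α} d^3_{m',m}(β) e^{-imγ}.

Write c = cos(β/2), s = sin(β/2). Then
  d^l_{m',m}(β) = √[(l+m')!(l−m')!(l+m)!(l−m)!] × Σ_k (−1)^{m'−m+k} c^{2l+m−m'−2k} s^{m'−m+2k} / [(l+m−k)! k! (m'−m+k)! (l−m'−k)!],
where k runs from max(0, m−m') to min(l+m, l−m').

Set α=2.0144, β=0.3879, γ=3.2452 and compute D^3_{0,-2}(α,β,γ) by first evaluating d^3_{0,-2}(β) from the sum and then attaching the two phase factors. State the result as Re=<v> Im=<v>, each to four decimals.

Re=0.1775 Im=0.0373

D^3_{0,-2}(2.0144,0.3879,3.2452) = e^{-i·0·2.0144}·d^3_{0,-2}(0.3879)·e^{-i·-2·3.2452}. Compute d first:
With c≡cos(β/2)=0.981251 and s≡sin(β/2)=0.192736, N=[6·6·1·120]^{1/2}=65.726707
Admissible k: 0..1 (factorial args all ≥0)
  k=0: (−1)^2·65.7267/(12)·0.9813^4·0.1927^2 = +0.188629
  k=1: (−1)^3·65.7267/(12)·0.9813^2·0.1927^4 = -0.007277
d^3_{0,-2}(0.3879) = +0.188629 -0.007277 = +0.181351
Phases: e^{-i·(0)·2.0144}=+1.000000+0.000000i, e^{-i·(-2)·3.2452}=+0.978608+0.205735i ⇒ D=+0.177472+0.037310i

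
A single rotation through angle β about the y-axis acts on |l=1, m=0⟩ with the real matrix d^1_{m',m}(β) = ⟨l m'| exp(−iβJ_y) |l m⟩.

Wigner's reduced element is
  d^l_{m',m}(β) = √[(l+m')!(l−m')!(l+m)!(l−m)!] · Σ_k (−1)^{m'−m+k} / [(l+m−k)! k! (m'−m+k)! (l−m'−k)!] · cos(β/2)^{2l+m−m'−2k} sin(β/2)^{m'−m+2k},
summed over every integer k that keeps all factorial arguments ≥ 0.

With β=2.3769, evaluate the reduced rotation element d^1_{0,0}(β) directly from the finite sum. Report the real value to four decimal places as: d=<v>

d=-0.7216

d^1_{0,0}(β=2.3769) via Wigner's sum:
c=cos(2.3769/2)=0.373098, s=sin(2.3769/2)=0.927792; N=√[1·1·1·1]=1.000000
The bounds max(0,m−m')=0 and min(l+m,l−m')=1 give 2 terms
  k=0: (−1)^0·1.0000/(1)·0.3731^2·0.9278^0 = +0.139202
  k=1: (−1)^1·1.0000/(1)·0.3731^0·0.9278^2 = -0.860798
d^1_{0,0}(2.3769) = +0.139202 -0.860798 = -0.721595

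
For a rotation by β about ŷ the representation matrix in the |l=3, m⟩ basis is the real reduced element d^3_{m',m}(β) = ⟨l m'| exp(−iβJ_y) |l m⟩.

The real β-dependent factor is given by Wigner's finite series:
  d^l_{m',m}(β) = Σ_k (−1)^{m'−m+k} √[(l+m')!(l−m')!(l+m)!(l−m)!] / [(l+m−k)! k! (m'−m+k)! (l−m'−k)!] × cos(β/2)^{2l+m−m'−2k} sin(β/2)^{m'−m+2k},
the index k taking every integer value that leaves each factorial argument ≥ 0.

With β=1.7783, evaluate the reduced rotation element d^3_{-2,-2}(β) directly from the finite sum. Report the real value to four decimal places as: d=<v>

d^3_{-2,-2}(β=1.7783) via Wigner's sum:
c=cos(1.7783/2)=0.630072, s=sin(1.7783/2)=0.776536; N=√[1·120·1·120]=120.000000
Admissible k: 0..1 (factorial args all ≥0)
  k=0: (−1)^0·120.0000/(120)·0.6301^6·0.7765^0 = +0.062567
  k=1: (−1)^1·120.0000/(24)·0.6301^4·0.7765^2 = -0.475177
d^3_{-2,-2}(1.7783) = +0.062567 -0.475177 = -0.412610

d=-0.4126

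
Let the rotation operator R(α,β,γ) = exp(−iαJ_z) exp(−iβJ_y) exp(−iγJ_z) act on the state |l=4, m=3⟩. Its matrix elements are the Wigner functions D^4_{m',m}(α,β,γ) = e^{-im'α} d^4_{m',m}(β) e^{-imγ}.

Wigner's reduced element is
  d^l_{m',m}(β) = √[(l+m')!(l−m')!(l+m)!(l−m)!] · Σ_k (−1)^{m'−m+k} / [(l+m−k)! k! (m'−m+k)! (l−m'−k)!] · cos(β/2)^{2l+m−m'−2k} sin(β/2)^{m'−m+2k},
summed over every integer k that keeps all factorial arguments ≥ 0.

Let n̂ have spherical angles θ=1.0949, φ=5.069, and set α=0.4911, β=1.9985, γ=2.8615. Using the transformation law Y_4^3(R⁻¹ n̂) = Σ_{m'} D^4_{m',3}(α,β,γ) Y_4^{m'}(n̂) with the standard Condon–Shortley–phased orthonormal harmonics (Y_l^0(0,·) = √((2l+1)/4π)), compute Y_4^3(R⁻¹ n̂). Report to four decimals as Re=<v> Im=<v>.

Re=-0.1099 Im=-0.3056

Need the full column D^4_{m',3} for m'=−4..4 at α=0.4911, β=1.9985, γ=2.8615.
cos(β/2)=0.540933, sin(β/2)=0.841066
d^4_{-4,3}: single k=7 term ⇒ +0.455510;  D = +0.429900-0.150581i
d^4_{-3,3}: k∈[6..7] ⇒ +0.725044 -0.250402 = +0.474642;  D = +0.321019-0.349616i
d^4_{-2,3}: k∈[5..6] ⇒ +0.747766 -0.602582 = +0.145183;  D = +0.036155-0.140609i
d^4_{-1,3}: k∈[4..5] ⇒ +0.566778 -0.822123 = -0.255345;  D = +0.060552+0.248061i
d^4_{0,3}: k∈[3..4] ⇒ +0.326041 -0.788214 = -0.462173;  D = +0.308388+0.344240i
d^4_{1,3}: k∈[2..3] ⇒ +0.140667 -0.566778 = -0.426111;  D = +0.400397+0.145783i
d^4_{2,3}: k∈[1..2] ⇒ +0.042648 -0.309309 = -0.266661;  D = +0.263980-0.037718i
d^4_{3,3}: k∈[0..1] ⇒ +0.007331 -0.124057 = -0.116726;  D = +0.094109-0.069053i
d^4_{4,3}: single k=0 term ⇒ -0.032239;  D = +0.013926-0.029076i
Y_4^{m'}(θ=1.0949,φ=5.069) and Σ D·Y over m':
  (+0.4299-0.1506i)·(+0.0397-0.2734i)  (+0.3210-0.3496i)·(-0.3532-0.1934i)  (+0.0362-0.1406i)·(-0.0938+0.0811i)  (+0.0606+0.2481i)·(-0.1030-0.2764i)  (+0.3084+0.3442i)·(-0.1856+0.0000i)  (+0.4004+0.1458i)·(+0.1030-0.2764i)  (+0.2640-0.0377i)·(-0.0938-0.0811i)  (+0.0941-0.0691i)·(+0.3532-0.1934i)  (+0.0139-0.0291i)·(+0.0397+0.2734i)
Y_4^3(R⁻¹ n̂) = -0.109931-0.305629i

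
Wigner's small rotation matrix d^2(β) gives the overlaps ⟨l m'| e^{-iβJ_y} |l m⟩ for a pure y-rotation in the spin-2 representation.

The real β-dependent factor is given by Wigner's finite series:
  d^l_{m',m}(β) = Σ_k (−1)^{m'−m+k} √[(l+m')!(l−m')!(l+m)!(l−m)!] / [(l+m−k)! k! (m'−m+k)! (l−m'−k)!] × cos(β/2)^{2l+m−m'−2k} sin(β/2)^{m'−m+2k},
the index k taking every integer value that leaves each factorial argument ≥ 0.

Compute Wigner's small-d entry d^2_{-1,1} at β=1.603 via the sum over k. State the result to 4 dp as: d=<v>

d^2_{-1,1}(β=1.603) via Wigner's sum:
c=cos(1.603/2)=0.695630, s=sin(1.603/2)=0.718400; N=√[1·6·6·1]=6.000000
Admissible k: 2..3 (factorial args all ≥0)
  k=2: (−1)^0·6.0000/(2)·0.6956^2·0.7184^2 = +0.749222
  k=3: (−1)^1·6.0000/(6)·0.6956^0·0.7184^4 = -0.266358
d^2_{-1,1}(1.603) = +0.749222 -0.266358 = +0.482864

d=0.4829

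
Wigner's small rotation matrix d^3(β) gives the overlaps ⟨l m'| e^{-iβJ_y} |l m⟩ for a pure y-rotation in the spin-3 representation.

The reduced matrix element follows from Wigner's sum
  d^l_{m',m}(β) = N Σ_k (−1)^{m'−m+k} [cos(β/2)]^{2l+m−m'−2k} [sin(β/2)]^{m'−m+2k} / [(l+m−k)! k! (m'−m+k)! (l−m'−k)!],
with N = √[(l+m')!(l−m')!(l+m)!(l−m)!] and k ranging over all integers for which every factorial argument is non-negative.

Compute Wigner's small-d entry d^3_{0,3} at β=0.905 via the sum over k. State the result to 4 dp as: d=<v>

d^3_{0,3}(β=0.905) via Wigner's sum:
With c≡cos(β/2)=0.899357 and s≡sin(β/2)=0.437215, N=[6·6·720·1]^{1/2}=160.996894
k: max(0,(3)−(0))=3 … min(3+(3),3−(0))=3
  k=3: (−1)^0·160.9969/(36)·0.8994^3·0.4372^3 = +0.271892
d^3_{0,3}(0.905) = +0.271892

d=0.2719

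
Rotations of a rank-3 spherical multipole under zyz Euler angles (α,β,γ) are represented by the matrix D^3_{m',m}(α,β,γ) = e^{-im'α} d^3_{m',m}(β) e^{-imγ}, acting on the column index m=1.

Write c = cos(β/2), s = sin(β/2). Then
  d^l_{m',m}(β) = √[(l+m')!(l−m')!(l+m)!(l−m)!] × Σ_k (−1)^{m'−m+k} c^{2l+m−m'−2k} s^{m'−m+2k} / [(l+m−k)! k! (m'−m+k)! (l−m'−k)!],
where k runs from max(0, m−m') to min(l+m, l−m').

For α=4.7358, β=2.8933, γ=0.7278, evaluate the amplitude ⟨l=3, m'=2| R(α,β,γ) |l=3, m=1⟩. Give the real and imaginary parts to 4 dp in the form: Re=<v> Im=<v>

Split into d^3_{2,1}(β=2.8933) × two z-phases.
Half-angle: c=0.123828, s=0.992304. N=√(120·1·24·2)=75.894664
k∈{0,1} keeps every argument non-negative
  k=0: (−1)^1·75.8947/(24)·0.1238^5·0.9923^1 = -0.000091
  k=1: (−1)^2·75.8947/(12)·0.1238^3·0.9923^3 = +0.011733
d^3_{2,1}(2.8933) = -0.000091 +0.011733 = +0.011642
D = (-0.998904+0.046805i)·(+0.011642)·(+0.746640-0.665229i) = -0.008320+0.008143i

Re=-0.0083 Im=0.0081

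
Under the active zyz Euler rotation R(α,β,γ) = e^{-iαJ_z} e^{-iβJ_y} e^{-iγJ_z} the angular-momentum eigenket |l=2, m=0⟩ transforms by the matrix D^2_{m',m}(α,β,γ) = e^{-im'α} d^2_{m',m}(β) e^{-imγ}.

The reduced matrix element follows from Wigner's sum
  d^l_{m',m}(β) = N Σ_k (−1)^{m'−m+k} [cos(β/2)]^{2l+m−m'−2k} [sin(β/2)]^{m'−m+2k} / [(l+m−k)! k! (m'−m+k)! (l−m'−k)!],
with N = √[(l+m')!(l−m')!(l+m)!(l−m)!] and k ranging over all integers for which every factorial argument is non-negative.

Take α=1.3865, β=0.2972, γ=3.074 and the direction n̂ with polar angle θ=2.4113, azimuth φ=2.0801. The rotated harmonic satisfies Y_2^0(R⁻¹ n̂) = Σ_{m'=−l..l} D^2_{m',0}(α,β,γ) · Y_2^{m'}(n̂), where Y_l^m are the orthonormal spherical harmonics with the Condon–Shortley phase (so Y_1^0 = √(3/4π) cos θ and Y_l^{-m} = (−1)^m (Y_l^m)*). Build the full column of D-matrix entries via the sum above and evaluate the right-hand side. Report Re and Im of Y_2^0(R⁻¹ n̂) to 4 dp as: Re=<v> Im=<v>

Re=-0.0164 Im=0.0000

Need the full column D^2_{m',0} for m'=−2..2 at α=1.3865, β=0.2972, γ=3.074.
cos(β/2)=0.988979, sin(β/2)=0.148054
d^2_{-2,0}: single k=2 term ⇒ +0.052516;  D = -0.048988+0.018922i
d^2_{-1,0}: k∈[1..2] ⇒ +0.350798 -0.007862 = +0.342936;  D = +0.062845+0.337128i
d^2_{0,0}: k∈[0..2] ⇒ +0.956641 -0.085758 +0.000480 = +0.871363;  D = +0.871363+0.000000i
d^2_{1,0}: k∈[0..1] ⇒ -0.350798 +0.007862 = -0.342936;  D = -0.062845+0.337128i
d^2_{2,0}: single k=0 term ⇒ +0.052516;  D = -0.048988-0.018922i
Y_2^{m'}(θ=2.4113,φ=2.0801) and Σ D·Y over m':
  (-0.0490+0.0189i)·(-0.0902+0.1463i)  (+0.0628+0.3371i)·(+0.1872+0.3352i)  (+0.8714+0.0000i)·(+0.2097+0.0000i)  (-0.0628+0.3371i)·(-0.1872+0.3352i)  (-0.0490-0.0189i)·(-0.0902-0.1463i)
Y_2^0(R⁻¹ n̂) = -0.016438+0.000000i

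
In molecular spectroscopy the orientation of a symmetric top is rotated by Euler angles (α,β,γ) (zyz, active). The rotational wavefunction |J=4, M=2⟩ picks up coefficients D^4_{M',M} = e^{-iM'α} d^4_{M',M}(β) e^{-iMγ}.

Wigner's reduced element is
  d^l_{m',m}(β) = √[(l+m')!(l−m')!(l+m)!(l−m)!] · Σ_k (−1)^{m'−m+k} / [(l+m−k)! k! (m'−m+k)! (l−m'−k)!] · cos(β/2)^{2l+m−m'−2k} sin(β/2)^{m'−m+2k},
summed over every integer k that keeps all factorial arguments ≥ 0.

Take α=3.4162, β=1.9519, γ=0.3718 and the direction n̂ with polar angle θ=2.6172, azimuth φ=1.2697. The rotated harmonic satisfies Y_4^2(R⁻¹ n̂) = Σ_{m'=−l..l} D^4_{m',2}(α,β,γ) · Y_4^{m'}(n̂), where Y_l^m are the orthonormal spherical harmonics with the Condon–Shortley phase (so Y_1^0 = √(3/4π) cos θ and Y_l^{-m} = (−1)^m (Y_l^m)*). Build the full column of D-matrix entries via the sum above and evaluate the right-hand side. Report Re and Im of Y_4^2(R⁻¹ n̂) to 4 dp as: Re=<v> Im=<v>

Need the full column D^4_{m',2} for m'=−4..4 at α=3.4162, β=1.9519, γ=0.3718.
cos(β/2)=0.560381, sin(β/2)=0.828235
d^4_{-4,2}: single k=6 term ⇒ +0.536373;  D = +0.502960+0.186352i
d^4_{-3,2}: k∈[5..6] ⇒ +0.769845 -0.560559 = +0.209286;  D = -0.208613-0.016771i
d^4_{-2,2}: k∈[4..6] ⇒ +0.696049 -1.216380 +0.221425 = -0.298905;  D = -0.293276+0.057738i
d^4_{-1,2}: k∈[3..5] ⇒ +0.444011 -1.454871 +0.635614 = -0.375245;  D = +0.334728-0.169606i
d^4_{0,2}: k∈[2..4] ⇒ +0.201526 -1.173920 +0.961632 = -0.010762;  D = -0.007921+0.007285i
d^4_{1,2}: k∈[1..3] ⇒ +0.060978 -0.666017 +0.969914 = +0.364875;  D = -0.191520+0.310570i
d^4_{2,2}: k∈[0..2] ⇒ +0.009725 -0.254912 +0.696049 = +0.450861;  D = +0.123723-0.433553i
d^4_{3,2}: k∈[0..1] ⇒ -0.053778 +0.352423 = +0.298645;  D = -0.001008+0.298643i
d^4_{4,2}: single k=0 term ⇒ +0.112406;  D = -0.030116-0.108296i
Y_4^{m'}(θ=2.6172,φ=1.2697) and Σ D·Y over m':
  (+0.5030+0.1864i)·(+0.0100+0.0260i)  (-0.2086-0.0168i)·(+0.1068-0.0842i)  (-0.2933+0.0577i)·(-0.2934-0.2017i)  (+0.3347-0.1696i)·(-0.1365+0.4396i)  (-0.0079+0.0073i)·(+0.0182+0.0000i)  (-0.1915+0.3106i)·(+0.1365+0.4396i)  (+0.1237-0.4336i)·(-0.2934+0.2017i)  (-0.0010+0.2986i)·(-0.1068-0.0842i)  (-0.0301-0.1083i)·(+0.0100-0.0260i)
Y_4^2(R⁻¹ n̂) = +0.013469+0.321576i

Re=0.0135 Im=0.3216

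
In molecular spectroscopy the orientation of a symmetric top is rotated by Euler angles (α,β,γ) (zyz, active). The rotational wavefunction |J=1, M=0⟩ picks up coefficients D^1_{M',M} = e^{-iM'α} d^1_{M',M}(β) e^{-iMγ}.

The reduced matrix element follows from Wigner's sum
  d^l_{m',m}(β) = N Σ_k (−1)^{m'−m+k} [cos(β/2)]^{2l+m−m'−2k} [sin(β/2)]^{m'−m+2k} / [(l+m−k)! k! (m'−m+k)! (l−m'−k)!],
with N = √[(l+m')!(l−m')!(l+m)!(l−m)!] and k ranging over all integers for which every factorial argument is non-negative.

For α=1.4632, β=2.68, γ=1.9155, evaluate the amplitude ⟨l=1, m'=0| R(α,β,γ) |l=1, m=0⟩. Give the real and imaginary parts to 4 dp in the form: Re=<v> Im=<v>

First d^1_{0,0}(β=2.68), then the phase factors e^{-i(0)α} and e^{-i(0)γ}:
c=cos(2.68/2)=0.228753, s=sin(2.68/2)=0.973485; N=√[1·1·1·1]=1.000000
k∈{0,1} keeps every argument non-negative
  k=0: (−1)^0·1.0000/(1)·0.2288^2·0.9735^0 = +0.052328
  k=1: (−1)^1·1.0000/(1)·0.2288^0·0.9735^2 = -0.947672
d^1_{0,0}(2.68) = +0.052328 -0.947672 = -0.895344
Phases: e^{-i·(0)·1.4632}=+1.000000+0.000000i, e^{-i·(0)·1.9155}=+1.000000+0.000000i ⇒ D=-0.895344+0.000000i

Re=-0.8953 Im=0.0000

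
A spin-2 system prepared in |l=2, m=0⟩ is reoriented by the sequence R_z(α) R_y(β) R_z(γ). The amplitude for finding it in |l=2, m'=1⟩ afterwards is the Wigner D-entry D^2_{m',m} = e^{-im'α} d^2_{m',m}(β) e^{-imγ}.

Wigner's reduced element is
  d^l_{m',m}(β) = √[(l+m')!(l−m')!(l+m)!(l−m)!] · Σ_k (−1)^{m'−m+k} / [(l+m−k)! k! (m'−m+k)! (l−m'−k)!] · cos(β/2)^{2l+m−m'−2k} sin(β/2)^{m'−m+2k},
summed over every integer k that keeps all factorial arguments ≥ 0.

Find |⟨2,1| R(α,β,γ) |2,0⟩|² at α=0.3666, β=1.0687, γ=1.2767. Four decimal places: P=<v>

P=0.2670

Split into d^2_{1,0}(β=1.0687) × two z-phases.
With c≡cos(β/2)=0.860600 and s≡sin(β/2)=0.509282, N=[6·1·2·2]^{1/2}=4.898979
k∈{0,1} keeps every argument non-negative
  k=0: (−1)^1·4.8990/(2)·0.8606^3·0.5093^1 = -0.795129
  k=1: (−1)^2·4.8990/(2)·0.8606^1·0.5093^3 = +0.278453
d^2_{1,0}(1.0687) = -0.795129 +0.278453 = -0.516676
|D^2_{1,0}|² = |d^2_{1,0}(β)|² = (-0.516676)² = 0.266954 (the z-rotation phases have unit modulus)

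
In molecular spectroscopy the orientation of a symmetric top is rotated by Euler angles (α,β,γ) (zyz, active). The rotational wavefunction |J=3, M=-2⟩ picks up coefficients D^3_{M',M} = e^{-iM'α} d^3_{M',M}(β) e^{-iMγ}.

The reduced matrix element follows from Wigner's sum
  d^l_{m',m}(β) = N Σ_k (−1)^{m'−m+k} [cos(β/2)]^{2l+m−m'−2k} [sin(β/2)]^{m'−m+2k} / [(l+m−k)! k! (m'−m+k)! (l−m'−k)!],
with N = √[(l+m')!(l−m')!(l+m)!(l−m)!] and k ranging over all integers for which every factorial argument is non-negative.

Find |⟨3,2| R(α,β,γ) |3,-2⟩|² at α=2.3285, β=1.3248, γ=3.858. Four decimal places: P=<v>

First d^3_{2,-2}(β=1.3248), then the phase factors e^{-i(2)α} and e^{-i(-2)γ}:
c=cos(1.3248/2)=0.788518, s=sin(1.3248/2)=0.615011; N=√[120·1·1·120]=120.000000
Admissible k: 0..1 (factorial args all ≥0)
  k=0: (−1)^4·120.0000/(24)·0.7885^2·0.6150^4 = +0.444760
  k=1: (−1)^5·120.0000/(120)·0.7885^0·0.6150^6 = -0.054112
d^3_{2,-2}(1.3248) = +0.444760 -0.054112 = +0.390647
|D^3_{2,-2}|² = |d^3_{2,-2}(β)|² = (+0.390647)² = 0.152605 (the z-rotation phases have unit modulus)

P=0.1526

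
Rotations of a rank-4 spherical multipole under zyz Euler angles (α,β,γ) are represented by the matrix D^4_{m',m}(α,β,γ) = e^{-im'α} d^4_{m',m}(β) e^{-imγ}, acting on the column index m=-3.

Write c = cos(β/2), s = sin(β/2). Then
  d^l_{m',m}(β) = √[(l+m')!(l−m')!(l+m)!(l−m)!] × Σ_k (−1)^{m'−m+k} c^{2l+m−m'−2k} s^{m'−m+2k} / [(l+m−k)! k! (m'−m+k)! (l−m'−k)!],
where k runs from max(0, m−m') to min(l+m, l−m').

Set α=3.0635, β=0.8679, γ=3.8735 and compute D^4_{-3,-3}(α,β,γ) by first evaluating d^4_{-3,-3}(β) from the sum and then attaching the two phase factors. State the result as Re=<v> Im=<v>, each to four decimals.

First d^4_{-3,-3}(β=0.8679), then the phase factors e^{-i(-3)α} and e^{-i(-3)γ}:
c=cos(0.8679/2)=0.907312, s=sin(0.8679/2)=0.420458; N=√[1·5040·1·5040]=5040.000000
Admissible k: 0..1 (factorial args all ≥0)
  k=0: (−1)^0·5040.0000/(5040)·0.9073^8·0.4205^0 = +0.459254
  k=1: (−1)^1·5040.0000/(720)·0.9073^6·0.4205^2 = -0.690372
d^4_{-3,-3}(0.8679) = +0.459254 -0.690372 = -0.231118
D = (-0.972682+0.232141i)·(-0.231118)·(+0.585037-0.811007i) = +0.088007-0.213706i

Re=0.0880 Im=-0.2137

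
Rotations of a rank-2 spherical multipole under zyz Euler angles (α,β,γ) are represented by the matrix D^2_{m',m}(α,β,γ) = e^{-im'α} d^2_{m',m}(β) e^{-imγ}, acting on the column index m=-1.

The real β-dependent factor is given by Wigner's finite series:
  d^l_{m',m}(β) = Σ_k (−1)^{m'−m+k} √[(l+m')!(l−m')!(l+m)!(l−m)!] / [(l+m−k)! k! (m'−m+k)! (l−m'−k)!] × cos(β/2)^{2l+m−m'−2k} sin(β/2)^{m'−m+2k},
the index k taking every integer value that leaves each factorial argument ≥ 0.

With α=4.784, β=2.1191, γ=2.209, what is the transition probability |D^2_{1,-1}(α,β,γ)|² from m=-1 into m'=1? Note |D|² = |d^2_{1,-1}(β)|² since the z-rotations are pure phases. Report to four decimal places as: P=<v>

D^2_{1,-1}(4.784,2.1191,2.209) = e^{-i·1·4.784}·d^2_{1,-1}(2.1191)·e^{-i·-1·2.209}. Compute d first:
With c≡cos(β/2)=0.489265 and s≡sin(β/2)=0.872135, N=[6·1·1·6]^{1/2}=6.000000
k∈{0,1} keeps every argument non-negative
  k=0: (−1)^2·6.0000/(2)·0.4893^2·0.8721^2 = +0.546231
  k=1: (−1)^3·6.0000/(6)·0.4893^0·0.8721^4 = -0.578543
d^2_{1,-1}(2.1191) = +0.546231 -0.578543 = -0.032312
|D^2_{1,-1}|² = |d^2_{1,-1}(β)|² = (-0.032312)² = 0.001044 (the z-rotation phases have unit modulus)

P=0.0010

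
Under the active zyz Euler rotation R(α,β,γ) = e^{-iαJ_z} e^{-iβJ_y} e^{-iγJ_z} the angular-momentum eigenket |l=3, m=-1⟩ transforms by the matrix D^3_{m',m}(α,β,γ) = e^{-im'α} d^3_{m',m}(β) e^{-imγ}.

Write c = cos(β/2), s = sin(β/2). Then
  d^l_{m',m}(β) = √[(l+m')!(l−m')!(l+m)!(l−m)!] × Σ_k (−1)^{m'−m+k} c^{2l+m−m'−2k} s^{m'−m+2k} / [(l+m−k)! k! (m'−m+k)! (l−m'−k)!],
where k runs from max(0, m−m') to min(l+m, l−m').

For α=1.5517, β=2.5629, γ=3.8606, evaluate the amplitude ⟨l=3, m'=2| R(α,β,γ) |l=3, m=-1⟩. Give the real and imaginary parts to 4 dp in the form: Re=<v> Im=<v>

Split into d^3_{2,-1}(β=2.5629) × two z-phases.
With c≡cos(β/2)=0.285326 and s≡sin(β/2)=0.958431, N=[120·1·2·24]^{1/2}=75.894664
k: max(0,(-1)−(2))=0 … min(3+(-1),3−(2))=1
  k=0: (−1)^3·75.8947/(12)·0.2853^3·0.9584^3 = -0.129341
  k=1: (−1)^4·75.8947/(24)·0.2853^1·0.9584^5 = +0.729700
d^3_{2,-1}(2.5629) = -0.129341 +0.729700 = +0.600359
Phases: e^{-i·(2)·1.5517}=-0.999271-0.038183i, e^{-i·(-1)·3.8606}=-0.752460-0.658638i ⇒ D=+0.436318+0.412380i

Re=0.4363 Im=0.4124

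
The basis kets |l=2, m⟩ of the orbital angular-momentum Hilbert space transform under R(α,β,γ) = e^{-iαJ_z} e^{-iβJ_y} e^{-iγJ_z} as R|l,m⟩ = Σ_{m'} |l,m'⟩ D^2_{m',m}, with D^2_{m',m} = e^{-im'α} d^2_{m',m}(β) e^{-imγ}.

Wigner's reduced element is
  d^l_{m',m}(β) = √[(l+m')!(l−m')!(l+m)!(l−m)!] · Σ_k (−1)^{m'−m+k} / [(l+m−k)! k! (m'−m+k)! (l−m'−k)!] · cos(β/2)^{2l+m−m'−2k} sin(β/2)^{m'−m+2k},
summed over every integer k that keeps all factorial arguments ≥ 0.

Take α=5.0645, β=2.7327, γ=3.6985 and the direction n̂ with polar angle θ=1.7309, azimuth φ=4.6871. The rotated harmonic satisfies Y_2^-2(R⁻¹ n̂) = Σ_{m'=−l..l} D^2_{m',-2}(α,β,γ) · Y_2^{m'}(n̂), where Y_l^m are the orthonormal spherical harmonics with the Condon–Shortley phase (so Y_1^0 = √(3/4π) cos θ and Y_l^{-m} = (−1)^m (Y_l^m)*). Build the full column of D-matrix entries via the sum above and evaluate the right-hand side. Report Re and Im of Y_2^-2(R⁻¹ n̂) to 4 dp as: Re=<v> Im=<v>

Need the full column D^2_{m',-2} for m'=−2..2 at α=5.0645, β=2.7327, γ=3.6985.
cos(β/2)=0.203025, sin(β/2)=0.979174
d^2_{-2,-2}: single k=0 term ⇒ +0.001699;  D = +0.000416-0.001647i
d^2_{-1,-2}: single k=0 term ⇒ -0.016388;  D = -0.016298+0.001716i
d^2_{0,-2}: single k=0 term ⇒ +0.096804;  D = +0.042714+0.086871i
d^2_{1,-2}: single k=0 term ⇒ -0.381205;  D = +0.263091-0.275863i
d^2_{2,-2}: single k=0 term ⇒ +0.919261;  D = -0.843222-0.366082i
Y_2^{m'}(θ=1.7309,φ=4.6871) and Σ D·Y over m':
  (+0.0004-0.0016i)·(-0.3760-0.0190i)  (-0.0163+0.0017i)·(+0.0031-0.1215i)  (+0.0427+0.0869i)·(-0.2913+0.0000i)  (+0.2631-0.2759i)·(-0.0031-0.1215i)  (-0.8432-0.3661i)·(-0.3760+0.0190i)
Y_2^-2(R⁻¹ n̂) = +0.277186+0.067748i

Re=0.2772 Im=0.0677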